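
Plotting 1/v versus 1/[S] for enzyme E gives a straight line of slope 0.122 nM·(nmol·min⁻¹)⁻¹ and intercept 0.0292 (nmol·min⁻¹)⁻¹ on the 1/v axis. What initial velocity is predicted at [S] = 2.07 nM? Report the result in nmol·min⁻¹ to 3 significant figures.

The y-intercept is 1/Vmax, so Vmax = 1/0.0292 = 34.2 nmol·min⁻¹.
The slope is Km/Vmax, so Km = 0.122 × 34.2 = 4.18 nM.
Then v = 34.2 × 2.07/(4.18 + 2.07) = 11.3 nmol·min⁻¹.

11.3 nmol·min⁻¹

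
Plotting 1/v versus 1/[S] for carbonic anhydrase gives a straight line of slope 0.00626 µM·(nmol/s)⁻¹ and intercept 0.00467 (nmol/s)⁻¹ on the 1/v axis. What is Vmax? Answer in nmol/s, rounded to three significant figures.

214 nmol/s

The y-intercept of a Lineweaver–Burk plot equals 1/Vmax, so Vmax = 1/0.00467 = 214 nmol/s.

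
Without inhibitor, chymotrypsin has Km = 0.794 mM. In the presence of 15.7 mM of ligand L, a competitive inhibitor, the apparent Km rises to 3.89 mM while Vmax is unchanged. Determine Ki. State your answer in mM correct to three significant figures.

Competitive: Km,app = α·Km with α = 1 + [I]/Ki.
α = Km,app/Km = 3.89/0.794 = 4.899.
Since α = 1 + [I]/Ki, [I]/Ki = 4.899 − 1 = 3.899 and Ki = 15.7/3.899 = 4.03 mM.

4.03 mM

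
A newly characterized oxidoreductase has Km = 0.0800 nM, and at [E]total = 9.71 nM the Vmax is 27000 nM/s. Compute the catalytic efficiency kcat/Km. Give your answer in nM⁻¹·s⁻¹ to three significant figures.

34800 nM⁻¹·s⁻¹

kcat = Vmax/[E]total = 27000/9.71 = 2780 s⁻¹.
kcat/Km = 2780/0.0800 = 34800 nM⁻¹·s⁻¹.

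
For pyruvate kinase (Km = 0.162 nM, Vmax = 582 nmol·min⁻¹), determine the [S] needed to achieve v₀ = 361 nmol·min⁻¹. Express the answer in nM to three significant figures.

The required fractional saturation is v/Vmax = 361/582 = 0.6203.
Then [S]/(Km+[S]) = 0.6203 ⇒ [S] = 0.162 × 0.6203/(1 − 0.6203) = 0.265 nM.

0.265 nM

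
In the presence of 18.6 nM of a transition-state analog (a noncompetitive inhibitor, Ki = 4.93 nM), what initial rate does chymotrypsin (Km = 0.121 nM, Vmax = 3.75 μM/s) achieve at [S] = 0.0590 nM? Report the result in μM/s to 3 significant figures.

With α = 1 + [I]/Ki = 1 + 18.6/4.93 = 4.773, the noncompetitive rate law is v = (Vmax/α)·[S] / (Km + [S]).
v = (3.75/4.773)×0.0590 / (0.121 + 0.0590) = 0.04636/0.1800 = 0.258 μM/s.

0.258 μM/s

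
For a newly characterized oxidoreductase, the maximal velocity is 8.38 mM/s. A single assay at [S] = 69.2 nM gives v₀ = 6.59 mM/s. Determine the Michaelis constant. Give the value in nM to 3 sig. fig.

18.8 nM

v/Vmax = 6.59/8.38 = 0.7864 = [S]/(Km+[S]).
So Km + [S] = [S]/0.7864 = 88.00 nM, giving Km = 88.00 − 69.2 = 18.8 nM.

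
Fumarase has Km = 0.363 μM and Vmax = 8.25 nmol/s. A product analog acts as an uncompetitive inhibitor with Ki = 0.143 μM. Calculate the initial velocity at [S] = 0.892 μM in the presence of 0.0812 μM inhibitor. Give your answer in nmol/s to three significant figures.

4.18 nmol/s

With α = 1 + [I]/Ki = 1 + 0.0812/0.143 = 1.568, the uncompetitive rate law is v = (Vmax/α)·[S] / (Km/α + [S]).
v = (8.25/1.568)×0.892 / (0.363/1.568 + 0.892) = 4.694/1.124 = 4.18 nmol/s.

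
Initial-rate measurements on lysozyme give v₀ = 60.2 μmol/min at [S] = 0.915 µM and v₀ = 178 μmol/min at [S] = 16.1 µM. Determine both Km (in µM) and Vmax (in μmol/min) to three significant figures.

Km = 2.15 µM; Vmax = 202 μmol/min

From v = Vmax[S]/(Km+[S]), each point gives Vmax = v(Km+[S])/[S].
Equating: 60.2(Km+0.915)/0.915 = 178(Km+16.1)/16.1.
65.79·Km + 60.2 = 11.06·Km + 178, so (65.79 − 11.06)·Km = 178 − 60.2.
Km = 117.8/54.74 = 2.15 µM; then Vmax = 60.2(2.15+0.915)/0.915 = 202 μmol/min.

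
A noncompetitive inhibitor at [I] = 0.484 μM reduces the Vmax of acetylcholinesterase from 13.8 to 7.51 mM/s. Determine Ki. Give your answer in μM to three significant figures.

Noncompetitive: Vmax,app = Vmax/α with α = 1 + [I]/Ki.
α = Vmax/Vmax,app = 13.8/7.51 = 1.838.
Ki = [I]/(α − 1) = 0.484/0.8375 = 0.578 μM.

0.578 μM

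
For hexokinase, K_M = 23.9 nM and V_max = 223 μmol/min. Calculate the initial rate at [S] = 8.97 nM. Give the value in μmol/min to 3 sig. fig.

v = Vmax·[S]/(Km + [S]) = 223 × 8.97 / (23.9 + 8.97)
  = 2000 / 32.87 = 60.9 μmol/min.

60.9 μmol/min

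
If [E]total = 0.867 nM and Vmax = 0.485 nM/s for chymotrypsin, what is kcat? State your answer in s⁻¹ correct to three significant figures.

0.559 s⁻¹

kcat = Vmax/[E]total = 0.485 nM/s / 0.867 nM = 0.559 s⁻¹.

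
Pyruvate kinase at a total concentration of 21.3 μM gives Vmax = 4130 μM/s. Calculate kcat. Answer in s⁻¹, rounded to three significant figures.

kcat = Vmax/[E]total = 4130 μM/s / 21.3 μM = 194 s⁻¹.

194 s⁻¹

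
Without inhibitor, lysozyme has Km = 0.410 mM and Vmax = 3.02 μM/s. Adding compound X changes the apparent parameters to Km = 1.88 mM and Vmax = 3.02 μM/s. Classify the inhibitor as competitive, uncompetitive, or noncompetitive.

competitive

Km increases (0.410 → 1.88 mM) while Vmax is unchanged — the hallmark of competitive inhibition.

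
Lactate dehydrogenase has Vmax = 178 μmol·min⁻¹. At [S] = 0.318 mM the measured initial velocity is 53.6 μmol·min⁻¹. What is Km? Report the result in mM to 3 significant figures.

From v = Vmax[S]/(Km+[S]), Km = [S](Vmax − v)/v.
Km = 0.318 × (178 − 53.6) / 53.6 = 39.56/53.6 = 0.738 mM.

0.738 mM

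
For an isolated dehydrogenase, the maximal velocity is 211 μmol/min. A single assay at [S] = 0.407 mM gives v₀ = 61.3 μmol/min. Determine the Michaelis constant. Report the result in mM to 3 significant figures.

From v = Vmax[S]/(Km+[S]), Km = [S](Vmax − v)/v.
Km = 0.407 × (211 − 61.3) / 61.3 = 60.93/61.3 = 0.994 mM.

0.994 mM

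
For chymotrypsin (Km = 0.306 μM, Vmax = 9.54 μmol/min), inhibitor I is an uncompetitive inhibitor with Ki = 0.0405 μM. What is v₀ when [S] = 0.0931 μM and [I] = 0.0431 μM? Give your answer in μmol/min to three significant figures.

1.78 μmol/min

With α = 1 + [I]/Ki = 1 + 0.0431/0.0405 = 2.064, the uncompetitive rate law is v = (Vmax/α)·[S] / (Km/α + [S]).
v = (9.54/2.064)×0.0931 / (0.306/2.064 + 0.0931) = 0.4303/0.2413 = 1.78 μmol/min.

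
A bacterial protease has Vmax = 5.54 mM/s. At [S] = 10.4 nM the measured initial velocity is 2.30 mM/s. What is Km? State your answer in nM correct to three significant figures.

From v = Vmax[S]/(Km+[S]), Km = [S](Vmax − v)/v.
Km = 10.4 × (5.54 − 2.30) / 2.30 = 33.70/2.30 = 14.7 nM.

14.7 nM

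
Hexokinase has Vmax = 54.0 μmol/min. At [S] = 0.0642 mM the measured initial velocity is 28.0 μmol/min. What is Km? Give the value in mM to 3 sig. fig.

0.0596 mM

v/Vmax = 28.0/54.0 = 0.5185 = [S]/(Km+[S]).
So Km + [S] = [S]/0.5185 = 0.1238 mM, giving Km = 0.1238 − 0.0642 = 0.0596 mM.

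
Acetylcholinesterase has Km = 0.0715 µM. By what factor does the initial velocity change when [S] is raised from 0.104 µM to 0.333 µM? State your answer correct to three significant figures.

1.39

Since Vmax cancels, v₂/v₁ = [S]₂(Km+[S]₁) / [S]₁(Km+[S]₂).
= 0.333×(0.0715+0.104) / (0.104×(0.0715+0.333)) = 0.05844/0.04207 = 1.39.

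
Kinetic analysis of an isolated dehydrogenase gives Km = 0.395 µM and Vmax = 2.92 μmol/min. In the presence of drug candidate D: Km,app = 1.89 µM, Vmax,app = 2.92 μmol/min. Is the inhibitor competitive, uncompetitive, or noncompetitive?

Km increases (0.395 → 1.89 µM) while Vmax is unchanged — the hallmark of competitive inhibition.

competitive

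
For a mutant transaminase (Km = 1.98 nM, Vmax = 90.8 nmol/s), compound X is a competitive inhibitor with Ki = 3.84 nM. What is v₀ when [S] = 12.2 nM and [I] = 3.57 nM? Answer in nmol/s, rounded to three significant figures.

α = 1 + [I]/Ki = 1 + 3.57/3.84 = 1.930.
For a competitive inhibitor, Vmax is unchanged and the apparent Km becomes α·Km: Km,app = 3.82 nM, Vmax,app = 90.8 nmol/s.
v = Vmax,app·[S]/(Km,app + [S]) = 90.8 × 12.2/(3.82 + 12.2) = 69.1 nmol/s.

69.1 nmol/s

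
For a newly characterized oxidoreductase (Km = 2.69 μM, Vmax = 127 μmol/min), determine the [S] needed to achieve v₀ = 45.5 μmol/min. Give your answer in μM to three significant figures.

Rearranging v = Vmax[S]/(Km+[S]) gives [S] = Km·v/(Vmax − v).
[S] = 2.69 × 45.5 / (127 − 45.5) = 122.4/81.50 = 1.50 μM.

1.50 μM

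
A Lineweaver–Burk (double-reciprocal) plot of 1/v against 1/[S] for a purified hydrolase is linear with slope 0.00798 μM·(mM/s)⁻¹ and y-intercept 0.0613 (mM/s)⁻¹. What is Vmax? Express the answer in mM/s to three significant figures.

The y-intercept of a Lineweaver–Burk plot equals 1/Vmax, so Vmax = 1/0.0613 = 16.3 mM/s.

16.3 mM/s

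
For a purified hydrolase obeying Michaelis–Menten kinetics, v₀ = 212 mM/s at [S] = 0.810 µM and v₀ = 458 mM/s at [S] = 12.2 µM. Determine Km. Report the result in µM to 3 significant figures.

From v = Vmax[S]/(Km+[S]), each point gives Vmax = v(Km+[S])/[S].
Equating: 212(Km+0.810)/0.810 = 458(Km+12.2)/12.2.
261.7·Km + 212 = 37.54·Km + 458, so (261.7 − 37.54)·Km = 458 − 212.
Km = 246.0/224.2 = 1.10 µM; then Vmax = 212(1.10+0.810)/0.810 = 499 mM/s.

1.10 µM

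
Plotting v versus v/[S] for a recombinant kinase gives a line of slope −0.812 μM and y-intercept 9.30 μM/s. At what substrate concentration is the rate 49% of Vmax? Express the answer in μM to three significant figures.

0.780 μM

The Eadie–Hofstee slope gives Km = 0.812 μM (slope = −Km).
v/Vmax = [S]/(Km+[S]) = 0.49 ⇒ [S] = Km·0.49/(1−0.49) = 0.812 × 0.9608 = 0.780 μM.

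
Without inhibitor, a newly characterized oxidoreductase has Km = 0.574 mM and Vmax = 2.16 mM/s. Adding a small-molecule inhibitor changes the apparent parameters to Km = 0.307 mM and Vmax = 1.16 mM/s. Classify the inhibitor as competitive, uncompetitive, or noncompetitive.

Both Km and Vmax decrease by the same factor (~1.87-fold) — characteristic of uncompetitive inhibition.

uncompetitive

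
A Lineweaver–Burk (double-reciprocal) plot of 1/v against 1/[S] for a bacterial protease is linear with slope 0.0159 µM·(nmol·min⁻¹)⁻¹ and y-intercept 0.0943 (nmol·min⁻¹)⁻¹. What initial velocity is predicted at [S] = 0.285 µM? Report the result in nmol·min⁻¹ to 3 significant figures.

The y-intercept is 1/Vmax, so Vmax = 1/0.0943 = 10.6 nmol·min⁻¹.
The slope is Km/Vmax, so Km = 0.0159 × 10.6 = 0.169 µM.
Then v = 10.6 × 0.285/(0.169 + 0.285) = 6.66 nmol·min⁻¹.

6.66 nmol·min⁻¹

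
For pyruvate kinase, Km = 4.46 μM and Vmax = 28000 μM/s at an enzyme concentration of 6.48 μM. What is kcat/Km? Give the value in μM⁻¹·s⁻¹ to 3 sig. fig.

969 μM⁻¹·s⁻¹

kcat = Vmax/[E]total = 28000/6.48 = 4320 s⁻¹.
kcat/Km = 4320/4.46 = 969 μM⁻¹·s⁻¹.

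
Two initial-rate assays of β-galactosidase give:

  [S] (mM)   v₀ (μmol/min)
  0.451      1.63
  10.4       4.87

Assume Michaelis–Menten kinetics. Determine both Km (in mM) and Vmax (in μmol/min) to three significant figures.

From v = Vmax[S]/(Km+[S]), each point gives Vmax = v(Km+[S])/[S].
Equating: 1.63(Km+0.451)/0.451 = 4.87(Km+10.4)/10.4.
3.614·Km + 1.63 = 0.4683·Km + 4.87, so (3.614 − 0.4683)·Km = 4.87 − 1.63.
Km = 3.240/3.146 = 1.03 mM; then Vmax = 1.63(1.03+0.451)/0.451 = 5.35 μmol/min.

Km = 1.03 mM; Vmax = 5.35 μmol/min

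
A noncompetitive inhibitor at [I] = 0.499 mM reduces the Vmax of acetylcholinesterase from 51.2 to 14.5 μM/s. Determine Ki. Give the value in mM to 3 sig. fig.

Noncompetitive: Vmax,app = Vmax/α with α = 1 + [I]/Ki.
α = Vmax/Vmax,app = 51.2/14.5 = 3.531.
Ki = [I]/(α − 1) = 0.499/2.531 = 0.197 mM.

0.197 mM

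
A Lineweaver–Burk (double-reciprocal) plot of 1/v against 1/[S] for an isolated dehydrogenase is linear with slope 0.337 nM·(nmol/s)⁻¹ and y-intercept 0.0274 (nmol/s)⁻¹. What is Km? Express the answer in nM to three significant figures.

y-intercept = 1/Vmax ⇒ Vmax = 36.5 nmol/s; slope = Km/Vmax ⇒ Km = slope × Vmax.
Km = 0.337 × 36.5 = 12.3 nM.

12.3 nM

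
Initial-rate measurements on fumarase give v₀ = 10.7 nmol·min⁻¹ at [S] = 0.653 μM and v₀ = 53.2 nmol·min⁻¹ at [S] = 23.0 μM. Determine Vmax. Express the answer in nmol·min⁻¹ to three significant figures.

From v = Vmax[S]/(Km+[S]), each point gives Vmax = v(Km+[S])/[S].
Equating: 10.7(Km+0.653)/0.653 = 53.2(Km+23.0)/23.0.
16.39·Km + 10.7 = 2.313·Km + 53.2, so (16.39 − 2.313)·Km = 53.2 − 10.7.
Km = 42.50/14.07 = 3.02 μM; then Vmax = 10.7(3.02+0.653)/0.653 = 60.2 nmol·min⁻¹.

60.2 nmol·min⁻¹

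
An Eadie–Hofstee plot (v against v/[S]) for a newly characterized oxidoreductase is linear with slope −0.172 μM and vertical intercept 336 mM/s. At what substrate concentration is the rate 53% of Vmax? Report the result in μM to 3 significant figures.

The Eadie–Hofstee slope gives Km = 0.172 μM (slope = −Km).
v/Vmax = [S]/(Km+[S]) = 0.53 ⇒ [S] = Km·0.53/(1−0.53) = 0.172 × 1.128 = 0.194 μM.

0.194 μM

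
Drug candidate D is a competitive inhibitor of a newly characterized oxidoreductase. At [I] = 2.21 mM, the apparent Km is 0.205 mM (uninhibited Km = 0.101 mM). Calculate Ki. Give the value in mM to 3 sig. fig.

2.15 mM

Competitive: Km,app = α·Km with α = 1 + [I]/Ki.
α = Km,app/Km = 0.205/0.101 = 2.030.
Since α = 1 + [I]/Ki, [I]/Ki = 2.030 − 1 = 1.030 and Ki = 2.21/1.030 = 2.15 mM.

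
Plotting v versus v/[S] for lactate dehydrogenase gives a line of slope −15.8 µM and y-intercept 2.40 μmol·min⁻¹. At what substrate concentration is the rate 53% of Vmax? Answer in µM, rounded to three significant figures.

The Eadie–Hofstee slope gives Km = 15.8 µM (slope = −Km).
v/Vmax = [S]/(Km+[S]) = 0.53 ⇒ [S] = Km·0.53/(1−0.53) = 15.8 × 1.128 = 17.8 µM.

17.8 µM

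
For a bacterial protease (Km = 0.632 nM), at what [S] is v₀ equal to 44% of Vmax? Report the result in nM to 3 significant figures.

0.497 nM

v/Vmax = [S]/(Km+[S]) = 0.44, so [S] = Km·0.44/(1 − 0.44) = 0.632 × 0.7857.
[S] = 0.497 nM.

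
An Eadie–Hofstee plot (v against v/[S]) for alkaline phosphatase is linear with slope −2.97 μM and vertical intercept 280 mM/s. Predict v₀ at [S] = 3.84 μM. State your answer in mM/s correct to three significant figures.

In the Eadie–Hofstee form v = Vmax − Km·(v/[S]), the slope is −Km and the intercept is Vmax, so Km = 2.97 μM and Vmax = 280 mM/s.
v = 280 × 3.84/(2.97 + 3.84) = 158 mM/s.

158 mM/s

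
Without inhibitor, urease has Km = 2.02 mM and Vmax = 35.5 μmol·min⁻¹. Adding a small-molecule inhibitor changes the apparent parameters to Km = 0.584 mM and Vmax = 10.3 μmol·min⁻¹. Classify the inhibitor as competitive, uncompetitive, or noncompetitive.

Both Km and Vmax decrease by the same factor (~3.46-fold) — characteristic of uncompetitive inhibition.

uncompetitive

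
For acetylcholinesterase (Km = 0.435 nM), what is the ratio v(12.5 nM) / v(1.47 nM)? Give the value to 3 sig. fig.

Since Vmax cancels, v₂/v₁ = [S]₂(Km+[S]₁) / [S]₁(Km+[S]₂).
= 12.5×(0.435+1.47) / (1.47×(0.435+12.5)) = 23.81/19.01 = 1.25.

1.25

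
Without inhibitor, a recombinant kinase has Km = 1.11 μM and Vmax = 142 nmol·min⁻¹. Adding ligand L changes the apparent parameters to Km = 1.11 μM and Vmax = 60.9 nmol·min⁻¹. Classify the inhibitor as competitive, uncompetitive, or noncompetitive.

noncompetitive

Vmax decreases (142 → 60.9 nmol·min⁻¹) while Km is unchanged — pure noncompetitive inhibition.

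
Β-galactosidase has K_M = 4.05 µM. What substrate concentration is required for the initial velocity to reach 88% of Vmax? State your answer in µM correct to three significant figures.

v/Vmax = [S]/(Km+[S]) = 0.88, so [S] = Km·0.88/(1 − 0.88) = 4.05 × 7.333.
[S] = 29.7 µM.

29.7 µM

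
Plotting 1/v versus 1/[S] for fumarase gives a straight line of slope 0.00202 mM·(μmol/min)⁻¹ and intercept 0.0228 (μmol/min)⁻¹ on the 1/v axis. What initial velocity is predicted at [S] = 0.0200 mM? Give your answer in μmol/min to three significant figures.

8.08 μmol/min

The y-intercept is 1/Vmax, so Vmax = 1/0.0228 = 43.9 μmol/min.
The slope is Km/Vmax, so Km = 0.00202 × 43.9 = 0.0886 mM.
Then v = 43.9 × 0.0200/(0.0886 + 0.0200) = 8.08 μmol/min.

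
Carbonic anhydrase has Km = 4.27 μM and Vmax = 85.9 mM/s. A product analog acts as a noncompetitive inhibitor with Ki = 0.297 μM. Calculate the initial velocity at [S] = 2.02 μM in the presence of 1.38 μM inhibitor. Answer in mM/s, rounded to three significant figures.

α = 1 + [I]/Ki = 1 + 1.38/0.297 = 5.646.
For a noncompetitive inhibitor, Vmax is reduced to Vmax/α while Km is unchanged: Km,app = 4.27 μM, Vmax,app = 15.2 mM/s.
v = Vmax,app·[S]/(Km,app + [S]) = 15.2 × 2.02/(4.27 + 2.02) = 4.89 mM/s.

4.89 mM/s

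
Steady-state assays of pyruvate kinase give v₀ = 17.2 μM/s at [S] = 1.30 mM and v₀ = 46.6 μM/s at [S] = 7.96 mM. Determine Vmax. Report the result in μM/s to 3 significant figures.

In reciprocal form, 1/v = (Km/Vmax)·(1/[S]) + 1/Vmax. The two points give (1/[S], 1/v) = (0.7692, 0.05814) and (0.1256, 0.02146).
Slope = (0.05814 − 0.02146)/(0.7692 − 0.1256) = 0.05699; intercept = 0.05814 − 0.05699×0.7692 = 0.01430.
Vmax = 1/intercept = 69.9 μM/s; Km = slope × Vmax = 0.05699 × 69.9 = 3.99 mM.

69.9 μM/s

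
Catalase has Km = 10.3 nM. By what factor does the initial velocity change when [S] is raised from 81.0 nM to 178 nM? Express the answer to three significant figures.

Since Vmax cancels, v₂/v₁ = [S]₂(Km+[S]₁) / [S]₁(Km+[S]₂).
= 178×(10.3+81.0) / (81.0×(10.3+178)) = 16250/15250 = 1.07.

1.07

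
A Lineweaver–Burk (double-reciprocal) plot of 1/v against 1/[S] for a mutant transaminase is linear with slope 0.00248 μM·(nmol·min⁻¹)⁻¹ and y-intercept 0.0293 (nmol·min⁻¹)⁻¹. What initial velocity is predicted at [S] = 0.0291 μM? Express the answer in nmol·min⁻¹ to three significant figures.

8.73 nmol·min⁻¹

The y-intercept is 1/Vmax, so Vmax = 1/0.0293 = 34.1 nmol·min⁻¹.
The slope is Km/Vmax, so Km = 0.00248 × 34.1 = 0.0846 μM.
Then v = 34.1 × 0.0291/(0.0846 + 0.0291) = 8.73 nmol·min⁻¹.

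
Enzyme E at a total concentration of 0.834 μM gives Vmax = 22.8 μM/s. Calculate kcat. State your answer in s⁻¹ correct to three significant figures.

kcat = Vmax/[E]total = 22.8 μM/s / 0.834 μM = 27.3 s⁻¹.

27.3 s⁻¹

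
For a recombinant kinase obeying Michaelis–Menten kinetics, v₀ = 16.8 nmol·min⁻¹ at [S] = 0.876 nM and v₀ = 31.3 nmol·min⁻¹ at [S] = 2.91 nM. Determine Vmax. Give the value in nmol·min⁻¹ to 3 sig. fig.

From v = Vmax[S]/(Km+[S]), each point gives Vmax = v(Km+[S])/[S].
Equating: 16.8(Km+0.876)/0.876 = 31.3(Km+2.91)/2.91.
19.18·Km + 16.8 = 10.76·Km + 31.3, so (19.18 − 10.76)·Km = 31.3 − 16.8.
Km = 14.50/8.422 = 1.72 nM; then Vmax = 16.8(1.72+0.876)/0.876 = 49.8 nmol·min⁻¹.

49.8 nmol·min⁻¹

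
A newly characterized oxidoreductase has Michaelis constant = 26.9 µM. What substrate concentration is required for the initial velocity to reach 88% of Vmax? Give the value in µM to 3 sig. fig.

197 µM

v/Vmax = [S]/(Km+[S]) = 0.88, so [S] = Km·0.88/(1 − 0.88) = 26.9 × 7.333.
[S] = 197 µM.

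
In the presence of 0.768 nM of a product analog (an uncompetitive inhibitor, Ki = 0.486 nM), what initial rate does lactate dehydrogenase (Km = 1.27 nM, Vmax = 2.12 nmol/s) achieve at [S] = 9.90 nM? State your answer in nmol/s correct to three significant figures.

With α = 1 + [I]/Ki = 1 + 0.768/0.486 = 2.580, the uncompetitive rate law is v = (Vmax/α)·[S] / (Km/α + [S]).
v = (2.12/2.580)×9.90 / (1.27/2.580 + 9.90) = 8.134/10.39 = 0.783 nmol/s.

0.783 nmol/s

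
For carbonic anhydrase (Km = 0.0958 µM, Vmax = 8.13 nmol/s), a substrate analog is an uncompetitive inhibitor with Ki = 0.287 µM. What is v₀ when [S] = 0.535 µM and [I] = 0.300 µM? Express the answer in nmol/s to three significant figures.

3.65 nmol/s

α = 1 + [I]/Ki = 1 + 0.300/0.287 = 2.045.
For an uncompetitive inhibitor, both parameters are divided by α, giving Vmax/α and Km/α: Km,app = 0.0468 µM, Vmax,app = 3.97 nmol/s.
v = Vmax,app·[S]/(Km,app + [S]) = 3.97 × 0.535/(0.0468 + 0.535) = 3.65 nmol/s.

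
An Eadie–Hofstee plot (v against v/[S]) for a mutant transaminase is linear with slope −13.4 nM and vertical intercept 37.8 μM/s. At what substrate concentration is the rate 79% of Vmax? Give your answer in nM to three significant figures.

50.4 nM

The Eadie–Hofstee slope gives Km = 13.4 nM (slope = −Km).
v/Vmax = [S]/(Km+[S]) = 0.79 ⇒ [S] = Km·0.79/(1−0.79) = 13.4 × 3.762 = 50.4 nM.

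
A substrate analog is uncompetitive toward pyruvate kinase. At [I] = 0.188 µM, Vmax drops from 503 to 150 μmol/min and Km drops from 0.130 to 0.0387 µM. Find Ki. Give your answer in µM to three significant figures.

Uncompetitive: Vmax,app = Vmax/α (and Km,app = Km/α) with α = 1 + [I]/Ki.
α = Vmax/Vmax,app = 503/150 = 3.353.
Since α = 1 + [I]/Ki, [I]/Ki = 3.353 − 1 = 2.353 and Ki = 0.188/2.353 = 0.0799 µM.

0.0799 µM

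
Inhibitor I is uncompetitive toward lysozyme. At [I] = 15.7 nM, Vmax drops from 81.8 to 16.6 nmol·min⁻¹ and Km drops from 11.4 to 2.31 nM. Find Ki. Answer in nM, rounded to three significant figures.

Uncompetitive: Vmax,app = Vmax/α (and Km,app = Km/α) with α = 1 + [I]/Ki.
α = Vmax/Vmax,app = 81.8/16.6 = 4.928.
Ki = [I]/(α − 1) = 15.7/3.928 = 4.00 nM.

4.00 nM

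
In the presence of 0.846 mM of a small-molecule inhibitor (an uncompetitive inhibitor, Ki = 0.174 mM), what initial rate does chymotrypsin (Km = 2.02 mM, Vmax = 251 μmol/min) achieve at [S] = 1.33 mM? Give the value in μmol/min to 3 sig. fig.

With α = 1 + [I]/Ki = 1 + 0.846/0.174 = 5.862, the uncompetitive rate law is v = (Vmax/α)·[S] / (Km/α + [S]).
v = (251/5.862)×1.33 / (2.02/5.862 + 1.33) = 56.95/1.675 = 34.0 μmol/min.

34.0 μmol/min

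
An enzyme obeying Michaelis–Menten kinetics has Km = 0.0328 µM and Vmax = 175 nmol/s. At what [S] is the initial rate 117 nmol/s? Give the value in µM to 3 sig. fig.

The required fractional saturation is v/Vmax = 117/175 = 0.6686.
Then [S]/(Km+[S]) = 0.6686 ⇒ [S] = 0.0328 × 0.6686/(1 − 0.6686) = 0.0662 µM.

0.0662 µM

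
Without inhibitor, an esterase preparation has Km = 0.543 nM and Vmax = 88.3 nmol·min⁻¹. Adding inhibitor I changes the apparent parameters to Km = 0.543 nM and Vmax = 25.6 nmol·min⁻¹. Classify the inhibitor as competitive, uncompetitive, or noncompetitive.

noncompetitive

Vmax decreases (88.3 → 25.6 nmol·min⁻¹) while Km is unchanged — pure noncompetitive inhibition.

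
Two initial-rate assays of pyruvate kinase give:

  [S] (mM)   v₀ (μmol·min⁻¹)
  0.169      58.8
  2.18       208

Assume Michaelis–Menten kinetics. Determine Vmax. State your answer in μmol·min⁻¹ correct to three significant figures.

From v = Vmax[S]/(Km+[S]), each point gives Vmax = v(Km+[S])/[S].
Equating: 58.8(Km+0.169)/0.169 = 208(Km+2.18)/2.18.
347.9·Km + 58.8 = 95.41·Km + 208, so (347.9 − 95.41)·Km = 208 − 58.8.
Km = 149.2/252.5 = 0.591 mM; then Vmax = 58.8(0.591+0.169)/0.169 = 264 μmol·min⁻¹.

264 μmol·min⁻¹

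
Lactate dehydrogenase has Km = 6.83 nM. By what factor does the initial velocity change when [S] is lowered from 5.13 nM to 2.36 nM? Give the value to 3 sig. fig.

0.599

The fractional saturations are [S]/(Km+[S]) = 5.13/11.96 = 0.4289 and 2.36/9.190 = 0.2568.
v₂/v₁ is just their ratio: 0.2568/0.4289 = 0.599.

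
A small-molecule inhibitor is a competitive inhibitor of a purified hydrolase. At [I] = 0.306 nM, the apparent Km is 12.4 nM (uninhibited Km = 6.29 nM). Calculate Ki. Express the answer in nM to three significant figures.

0.315 nM

Competitive: Km,app = α·Km with α = 1 + [I]/Ki.
α = Km,app/Km = 12.4/6.29 = 1.971.
Ki = [I]/(α − 1) = 0.306/0.9714 = 0.315 nM.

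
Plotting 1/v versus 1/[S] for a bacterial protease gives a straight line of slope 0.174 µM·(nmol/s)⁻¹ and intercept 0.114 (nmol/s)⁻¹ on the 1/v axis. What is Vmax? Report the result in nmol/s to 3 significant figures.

8.77 nmol/s

The y-intercept of a Lineweaver–Burk plot equals 1/Vmax, so Vmax = 1/0.114 = 8.77 nmol/s.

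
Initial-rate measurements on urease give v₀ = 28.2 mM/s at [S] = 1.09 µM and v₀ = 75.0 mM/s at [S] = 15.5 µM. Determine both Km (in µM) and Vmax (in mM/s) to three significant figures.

Km = 2.23 µM; Vmax = 85.8 mM/s

From v = Vmax[S]/(Km+[S]), each point gives Vmax = v(Km+[S])/[S].
Equating: 28.2(Km+1.09)/1.09 = 75.0(Km+15.5)/15.5.
25.87·Km + 28.2 = 4.839·Km + 75.0, so (25.87 − 4.839)·Km = 75.0 − 28.2.
Km = 46.80/21.03 = 2.23 µM; then Vmax = 28.2(2.23+1.09)/1.09 = 85.8 mM/s.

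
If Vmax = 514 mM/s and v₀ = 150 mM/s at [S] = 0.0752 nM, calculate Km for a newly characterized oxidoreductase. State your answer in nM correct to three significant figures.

v/Vmax = 150/514 = 0.2918 = [S]/(Km+[S]).
So Km + [S] = [S]/0.2918 = 0.2577 nM, giving Km = 0.2577 − 0.0752 = 0.182 nM.

0.182 nM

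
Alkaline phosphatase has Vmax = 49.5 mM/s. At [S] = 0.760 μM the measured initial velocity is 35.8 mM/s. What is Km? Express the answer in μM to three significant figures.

From v = Vmax[S]/(Km+[S]), Km = [S](Vmax − v)/v.
Km = 0.760 × (49.5 − 35.8) / 35.8 = 10.41/35.8 = 0.291 μM.

0.291 μM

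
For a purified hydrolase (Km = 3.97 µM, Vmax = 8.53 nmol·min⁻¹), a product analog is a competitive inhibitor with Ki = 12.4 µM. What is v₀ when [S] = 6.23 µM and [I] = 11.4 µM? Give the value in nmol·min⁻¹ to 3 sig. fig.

3.84 nmol·min⁻¹

With α = 1 + [I]/Ki = 1 + 11.4/12.4 = 1.919, the competitive rate law is v = Vmax[S] / (αKm + [S]).
v = 8.53×6.23 / (1.919×3.97 + 6.23) = 53.14/13.85 = 3.84 nmol·min⁻¹.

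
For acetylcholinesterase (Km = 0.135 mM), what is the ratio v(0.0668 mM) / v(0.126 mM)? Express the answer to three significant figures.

0.686

The fractional saturations are [S]/(Km+[S]) = 0.126/0.2610 = 0.4828 and 0.0668/0.2018 = 0.3310.
v₂/v₁ is just their ratio: 0.3310/0.4828 = 0.686.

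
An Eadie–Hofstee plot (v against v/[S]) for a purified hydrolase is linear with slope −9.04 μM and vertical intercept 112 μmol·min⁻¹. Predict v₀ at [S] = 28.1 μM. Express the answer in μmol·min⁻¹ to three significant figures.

84.7 μmol·min⁻¹

In the Eadie–Hofstee form v = Vmax − Km·(v/[S]), the slope is −Km and the intercept is Vmax, so Km = 9.04 μM and Vmax = 112 μmol·min⁻¹.
v = 112 × 28.1/(9.04 + 28.1) = 84.7 μmol·min⁻¹.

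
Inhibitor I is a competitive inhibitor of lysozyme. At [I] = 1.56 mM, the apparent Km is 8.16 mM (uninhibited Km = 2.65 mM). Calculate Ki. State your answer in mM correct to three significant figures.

Competitive: Km,app = α·Km with α = 1 + [I]/Ki.
α = Km,app/Km = 8.16/2.65 = 3.079.
Ki = [I]/(α − 1) = 1.56/2.079 = 0.750 mM.

0.750 mM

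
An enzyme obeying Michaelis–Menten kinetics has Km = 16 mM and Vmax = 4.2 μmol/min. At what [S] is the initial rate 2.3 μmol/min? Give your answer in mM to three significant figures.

19.4 mM

Rearranging v = Vmax[S]/(Km+[S]) gives [S] = Km·v/(Vmax − v).
[S] = 16 × 2.3 / (4.2 − 2.3) = 36.80/1.900 = 19.4 mM.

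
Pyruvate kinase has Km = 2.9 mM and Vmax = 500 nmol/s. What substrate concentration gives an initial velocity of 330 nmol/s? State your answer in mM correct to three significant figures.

5.63 mM

Rearranging v = Vmax[S]/(Km+[S]) gives [S] = Km·v/(Vmax − v).
[S] = 2.9 × 330 / (500 − 330) = 957.0/170.0 = 5.63 mM.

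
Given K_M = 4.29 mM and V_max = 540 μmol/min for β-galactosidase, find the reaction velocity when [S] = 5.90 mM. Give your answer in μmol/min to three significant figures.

313 μmol/min

[S]/(Km+[S]) = 5.90/10.19 = 0.5790, the fractional saturation.
v = 0.5790 × Vmax = 0.5790 × 540 = 313 μmol/min.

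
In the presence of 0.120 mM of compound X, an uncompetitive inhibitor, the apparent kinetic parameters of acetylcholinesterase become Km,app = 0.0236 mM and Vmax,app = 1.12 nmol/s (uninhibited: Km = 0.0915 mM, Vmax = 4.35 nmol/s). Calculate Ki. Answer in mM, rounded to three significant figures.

Uncompetitive: Vmax,app = Vmax/α (and Km,app = Km/α) with α = 1 + [I]/Ki.
α = Vmax/Vmax,app = 4.35/1.12 = 3.884.
Since α = 1 + [I]/Ki, [I]/Ki = 3.884 − 1 = 2.884 and Ki = 0.120/2.884 = 0.0416 mM.

0.0416 mM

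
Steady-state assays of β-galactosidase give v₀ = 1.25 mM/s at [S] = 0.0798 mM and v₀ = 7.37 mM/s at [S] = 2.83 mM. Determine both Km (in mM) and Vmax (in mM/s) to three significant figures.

From v = Vmax[S]/(Km+[S]), each point gives Vmax = v(Km+[S])/[S].
Equating: 1.25(Km+0.0798)/0.0798 = 7.37(Km+2.83)/2.83.
15.66·Km + 1.25 = 2.604·Km + 7.37, so (15.66 − 2.604)·Km = 7.37 − 1.25.
Km = 6.120/13.06 = 0.469 mM; then Vmax = 1.25(0.469+0.0798)/0.0798 = 8.59 mM/s.

Km = 0.469 mM; Vmax = 8.59 mM/s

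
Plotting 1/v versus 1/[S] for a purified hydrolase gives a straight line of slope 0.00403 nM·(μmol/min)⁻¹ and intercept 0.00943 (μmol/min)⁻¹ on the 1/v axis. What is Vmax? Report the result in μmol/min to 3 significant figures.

106 μmol/min

The y-intercept of a Lineweaver–Burk plot equals 1/Vmax, so Vmax = 1/0.00943 = 106 μmol/min.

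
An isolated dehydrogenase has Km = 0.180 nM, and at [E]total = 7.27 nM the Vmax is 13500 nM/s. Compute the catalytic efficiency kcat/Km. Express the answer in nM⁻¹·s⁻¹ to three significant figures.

10300 nM⁻¹·s⁻¹

kcat = Vmax/[E]total = 13500/7.27 = 1860 s⁻¹.
kcat/Km = 1860/0.180 = 10300 nM⁻¹·s⁻¹.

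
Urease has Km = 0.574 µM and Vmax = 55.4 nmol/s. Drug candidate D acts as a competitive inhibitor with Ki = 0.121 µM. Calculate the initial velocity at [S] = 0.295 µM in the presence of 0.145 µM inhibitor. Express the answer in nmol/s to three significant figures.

α = 1 + [I]/Ki = 1 + 0.145/0.121 = 2.198.
For a competitive inhibitor, Vmax is unchanged and the apparent Km becomes α·Km: Km,app = 1.26 µM, Vmax,app = 55.4 nmol/s.
v = Vmax,app·[S]/(Km,app + [S]) = 55.4 × 0.295/(1.26 + 0.295) = 10.5 nmol/s.

10.5 nmol/s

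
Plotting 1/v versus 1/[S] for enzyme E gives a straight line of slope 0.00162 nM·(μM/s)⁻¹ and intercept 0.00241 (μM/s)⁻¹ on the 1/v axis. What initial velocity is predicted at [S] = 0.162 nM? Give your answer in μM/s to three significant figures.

80.6 μM/s

The y-intercept is 1/Vmax, so Vmax = 1/0.00241 = 415 μM/s.
The slope is Km/Vmax, so Km = 0.00162 × 415 = 0.672 nM.
Then v = 415 × 0.162/(0.672 + 0.162) = 80.6 μM/s.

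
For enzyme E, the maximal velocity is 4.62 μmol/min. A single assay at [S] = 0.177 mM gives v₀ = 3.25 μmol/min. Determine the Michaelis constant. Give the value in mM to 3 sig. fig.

From v = Vmax[S]/(Km+[S]), Km = [S](Vmax − v)/v.
Km = 0.177 × (4.62 − 3.25) / 3.25 = 0.2425/3.25 = 0.0746 mM.

0.0746 mM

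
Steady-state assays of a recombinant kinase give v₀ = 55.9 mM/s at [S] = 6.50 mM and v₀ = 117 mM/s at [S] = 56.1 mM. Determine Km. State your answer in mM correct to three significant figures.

9.38 mM

In reciprocal form, 1/v = (Km/Vmax)·(1/[S]) + 1/Vmax. The two points give (1/[S], 1/v) = (0.1538, 0.01789) and (0.01783, 0.008547).
Slope = (0.01789 − 0.008547)/(0.1538 − 0.01783) = 0.06868; intercept = 0.01789 − 0.06868×0.1538 = 0.007323.
Vmax = 1/intercept = 137 mM/s; Km = slope × Vmax = 0.06868 × 137 = 9.38 mM.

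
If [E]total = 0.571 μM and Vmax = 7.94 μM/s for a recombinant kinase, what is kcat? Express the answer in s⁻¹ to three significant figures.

13.9 s⁻¹

kcat = Vmax/[E]total = 7.94 μM/s / 0.571 μM = 13.9 s⁻¹.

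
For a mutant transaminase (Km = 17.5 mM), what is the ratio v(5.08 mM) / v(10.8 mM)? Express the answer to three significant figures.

The fractional saturations are [S]/(Km+[S]) = 10.8/28.30 = 0.3816 and 5.08/22.58 = 0.2250.
v₂/v₁ is just their ratio: 0.2250/0.3816 = 0.590.

0.590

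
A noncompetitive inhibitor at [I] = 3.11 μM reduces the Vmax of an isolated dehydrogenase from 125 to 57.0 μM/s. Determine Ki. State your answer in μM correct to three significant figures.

2.61 μM

Noncompetitive: Vmax,app = Vmax/α with α = 1 + [I]/Ki.
α = Vmax/Vmax,app = 125/57.0 = 2.193.
Since α = 1 + [I]/Ki, [I]/Ki = 2.193 − 1 = 1.193 and Ki = 3.11/1.193 = 2.61 μM.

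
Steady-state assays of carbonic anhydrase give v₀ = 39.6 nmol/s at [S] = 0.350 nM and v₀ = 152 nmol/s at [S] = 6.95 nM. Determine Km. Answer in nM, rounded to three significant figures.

1.23 nM

From v = Vmax[S]/(Km+[S]), each point gives Vmax = v(Km+[S])/[S].
Equating: 39.6(Km+0.350)/0.350 = 152(Km+6.95)/6.95.
113.1·Km + 39.6 = 21.87·Km + 152, so (113.1 − 21.87)·Km = 152 − 39.6.
Km = 112.4/91.27 = 1.23 nM; then Vmax = 39.6(1.23+0.350)/0.350 = 179 nmol/s.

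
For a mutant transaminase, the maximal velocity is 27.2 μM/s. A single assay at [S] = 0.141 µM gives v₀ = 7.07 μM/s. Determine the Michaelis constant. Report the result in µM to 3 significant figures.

0.401 µM

From v = Vmax[S]/(Km+[S]), Km = [S](Vmax − v)/v.
Km = 0.141 × (27.2 − 7.07) / 7.07 = 2.838/7.07 = 0.401 µM.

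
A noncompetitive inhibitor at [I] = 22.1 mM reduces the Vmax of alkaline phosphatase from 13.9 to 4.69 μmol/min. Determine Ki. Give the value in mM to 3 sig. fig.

11.3 mM

Noncompetitive: Vmax,app = Vmax/α with α = 1 + [I]/Ki.
α = Vmax/Vmax,app = 13.9/4.69 = 2.964.
Ki = [I]/(α − 1) = 22.1/1.964 = 11.3 mM.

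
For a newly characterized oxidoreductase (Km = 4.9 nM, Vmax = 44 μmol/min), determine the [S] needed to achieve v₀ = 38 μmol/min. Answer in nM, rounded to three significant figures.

The required fractional saturation is v/Vmax = 38/44 = 0.8636.
Then [S]/(Km+[S]) = 0.8636 ⇒ [S] = 4.9 × 0.8636/(1 − 0.8636) = 31.0 nM.

31.0 nM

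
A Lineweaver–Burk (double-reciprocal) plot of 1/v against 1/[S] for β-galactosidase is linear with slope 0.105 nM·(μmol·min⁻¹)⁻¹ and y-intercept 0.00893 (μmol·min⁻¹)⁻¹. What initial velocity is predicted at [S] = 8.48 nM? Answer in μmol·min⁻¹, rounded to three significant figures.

The y-intercept is 1/Vmax, so Vmax = 1/0.00893 = 112 μmol·min⁻¹.
The slope is Km/Vmax, so Km = 0.105 × 112 = 11.8 nM.
Then v = 112 × 8.48/(11.8 + 8.48) = 46.9 μmol·min⁻¹.

46.9 μmol·min⁻¹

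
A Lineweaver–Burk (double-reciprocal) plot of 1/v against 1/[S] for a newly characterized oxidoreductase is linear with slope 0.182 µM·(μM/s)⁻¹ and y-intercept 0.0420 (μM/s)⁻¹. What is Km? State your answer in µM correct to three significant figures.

4.33 µM

y-intercept = 1/Vmax ⇒ Vmax = 23.8 μM/s; slope = Km/Vmax ⇒ Km = slope × Vmax.
Km = 0.182 × 23.8 = 4.33 µM.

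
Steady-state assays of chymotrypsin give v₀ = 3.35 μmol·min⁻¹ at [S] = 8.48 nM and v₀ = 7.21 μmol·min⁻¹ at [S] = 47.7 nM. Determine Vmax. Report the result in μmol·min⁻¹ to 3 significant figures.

9.60 μmol·min⁻¹

In reciprocal form, 1/v = (Km/Vmax)·(1/[S]) + 1/Vmax. The two points give (1/[S], 1/v) = (0.1179, 0.2985) and (0.02096, 0.1387).
Slope = (0.2985 − 0.1387)/(0.1179 − 0.02096) = 1.648; intercept = 0.2985 − 1.648×0.1179 = 0.1041.
Vmax = 1/intercept = 9.60 μmol·min⁻¹; Km = slope × Vmax = 1.648 × 9.60 = 15.8 nM.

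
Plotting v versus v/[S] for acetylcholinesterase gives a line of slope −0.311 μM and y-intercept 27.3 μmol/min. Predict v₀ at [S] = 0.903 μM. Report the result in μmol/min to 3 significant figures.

20.3 μmol/min

In the Eadie–Hofstee form v = Vmax − Km·(v/[S]), the slope is −Km and the intercept is Vmax, so Km = 0.311 μM and Vmax = 27.3 μmol/min.
v = 27.3 × 0.903/(0.311 + 0.903) = 20.3 μmol/min.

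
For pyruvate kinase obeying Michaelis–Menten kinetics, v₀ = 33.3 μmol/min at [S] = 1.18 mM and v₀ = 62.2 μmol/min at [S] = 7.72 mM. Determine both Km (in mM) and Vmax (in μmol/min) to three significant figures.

Km = 1.43 mM; Vmax = 73.7 μmol/min

In reciprocal form, 1/v = (Km/Vmax)·(1/[S]) + 1/Vmax. The two points give (1/[S], 1/v) = (0.8475, 0.03003) and (0.1295, 0.01608).
Slope = (0.03003 − 0.01608)/(0.8475 − 0.1295) = 0.01944; intercept = 0.03003 − 0.01944×0.8475 = 0.01356.
Vmax = 1/intercept = 73.7 μmol/min; Km = slope × Vmax = 0.01944 × 73.7 = 1.43 mM.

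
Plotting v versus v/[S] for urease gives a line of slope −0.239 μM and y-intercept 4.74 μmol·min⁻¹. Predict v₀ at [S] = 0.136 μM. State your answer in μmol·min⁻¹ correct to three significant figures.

In the Eadie–Hofstee form v = Vmax − Km·(v/[S]), the slope is −Km and the intercept is Vmax, so Km = 0.239 μM and Vmax = 4.74 μmol·min⁻¹.
v = 4.74 × 0.136/(0.239 + 0.136) = 1.72 μmol·min⁻¹.

1.72 μmol·min⁻¹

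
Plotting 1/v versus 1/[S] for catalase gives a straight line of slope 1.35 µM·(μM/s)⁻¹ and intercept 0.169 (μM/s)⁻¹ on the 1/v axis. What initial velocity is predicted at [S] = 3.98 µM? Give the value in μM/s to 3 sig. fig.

The y-intercept is 1/Vmax, so Vmax = 1/0.169 = 5.92 μM/s.
The slope is Km/Vmax, so Km = 1.35 × 5.92 = 7.99 µM.
Then v = 5.92 × 3.98/(7.99 + 3.98) = 1.97 μM/s.

1.97 μM/s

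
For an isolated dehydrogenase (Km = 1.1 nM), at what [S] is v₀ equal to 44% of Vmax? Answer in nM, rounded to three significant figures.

0.864 nM

v/Vmax = [S]/(Km+[S]) = 0.44, so [S] = Km·0.44/(1 − 0.44) = 1.1 × 0.7857.
[S] = 0.864 nM.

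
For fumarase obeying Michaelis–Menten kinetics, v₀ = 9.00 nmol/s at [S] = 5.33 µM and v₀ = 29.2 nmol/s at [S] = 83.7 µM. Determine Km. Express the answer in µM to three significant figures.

In reciprocal form, 1/v = (Km/Vmax)·(1/[S]) + 1/Vmax. The two points give (1/[S], 1/v) = (0.1876, 0.1111) and (0.01195, 0.03425).
Slope = (0.1111 − 0.03425)/(0.1876 − 0.01195) = 0.4376; intercept = 0.1111 − 0.4376×0.1876 = 0.02902.
Vmax = 1/intercept = 34.5 nmol/s; Km = slope × Vmax = 0.4376 × 34.5 = 15.1 µM.

15.1 µM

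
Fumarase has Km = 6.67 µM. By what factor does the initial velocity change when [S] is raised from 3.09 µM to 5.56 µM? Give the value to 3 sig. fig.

1.44

The fractional saturations are [S]/(Km+[S]) = 3.09/9.760 = 0.3166 and 5.56/12.23 = 0.4546.
v₂/v₁ is just their ratio: 0.4546/0.3166 = 1.44.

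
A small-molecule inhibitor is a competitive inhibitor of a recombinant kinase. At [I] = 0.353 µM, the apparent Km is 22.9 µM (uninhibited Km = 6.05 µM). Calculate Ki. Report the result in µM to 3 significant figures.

Competitive: Km,app = α·Km with α = 1 + [I]/Ki.
α = Km,app/Km = 22.9/6.05 = 3.785.
Ki = [I]/(α − 1) = 0.353/2.785 = 0.127 µM.

0.127 µM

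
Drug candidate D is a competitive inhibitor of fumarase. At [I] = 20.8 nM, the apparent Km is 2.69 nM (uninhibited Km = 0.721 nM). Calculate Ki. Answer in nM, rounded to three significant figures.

7.62 nM

Competitive: Km,app = α·Km with α = 1 + [I]/Ki.
α = Km,app/Km = 2.69/0.721 = 3.731.
Ki = [I]/(α − 1) = 20.8/2.731 = 7.62 nM.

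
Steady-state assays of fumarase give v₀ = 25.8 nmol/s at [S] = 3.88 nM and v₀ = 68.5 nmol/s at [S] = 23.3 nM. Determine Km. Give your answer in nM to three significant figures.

11.5 nM

In reciprocal form, 1/v = (Km/Vmax)·(1/[S]) + 1/Vmax. The two points give (1/[S], 1/v) = (0.2577, 0.03876) and (0.04292, 0.01460).
Slope = (0.03876 − 0.01460)/(0.2577 − 0.04292) = 0.1125; intercept = 0.03876 − 0.1125×0.2577 = 0.009771.
Vmax = 1/intercept = 102 nmol/s; Km = slope × Vmax = 0.1125 × 102 = 11.5 nM.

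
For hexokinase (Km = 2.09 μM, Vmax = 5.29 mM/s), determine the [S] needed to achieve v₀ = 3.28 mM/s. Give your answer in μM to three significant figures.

3.41 μM

The required fractional saturation is v/Vmax = 3.28/5.29 = 0.6200.
Then [S]/(Km+[S]) = 0.6200 ⇒ [S] = 2.09 × 0.6200/(1 − 0.6200) = 3.41 μM.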